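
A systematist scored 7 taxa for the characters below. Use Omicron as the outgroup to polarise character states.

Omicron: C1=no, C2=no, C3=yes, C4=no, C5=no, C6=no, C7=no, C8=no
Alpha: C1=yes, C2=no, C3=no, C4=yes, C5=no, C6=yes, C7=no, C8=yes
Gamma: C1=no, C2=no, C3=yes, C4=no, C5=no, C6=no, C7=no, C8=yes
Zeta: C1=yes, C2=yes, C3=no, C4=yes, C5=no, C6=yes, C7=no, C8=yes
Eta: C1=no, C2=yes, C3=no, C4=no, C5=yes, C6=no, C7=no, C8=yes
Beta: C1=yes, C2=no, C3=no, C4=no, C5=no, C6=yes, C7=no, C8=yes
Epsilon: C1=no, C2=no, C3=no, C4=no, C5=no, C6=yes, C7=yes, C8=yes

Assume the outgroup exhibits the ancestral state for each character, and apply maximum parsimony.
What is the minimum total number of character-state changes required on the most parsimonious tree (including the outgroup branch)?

Character polarity is set by the outgroup: the derived state is whichever differs from the outgroup's state, so for C3 the derived state is 'no', and for the remaining characters it is 'yes'.
C1: derived state 'yes' in Alpha, Beta, and Zeta only — synapomorphy for {Alpha, Beta, Zeta}.
C2 (state 'yes') occurs in Eta and Zeta but conflicts with the nesting implied by the other characters — most parsimoniously interpreted as homoplasy.
C3 (derived state 'no') is shared by Alpha, Beta, Epsilon, Eta, and Zeta — a synapomorphy uniting that clade.
Only Alpha and Zeta show the derived state 'yes' for C4, supporting them as a clade.
C5: derived state 'yes' in Eta only — an autapomorphy, so it tells us nothing about relationships among taxa.
C6 (derived state 'yes') is shared by Alpha, Beta, Epsilon, and Zeta — a synapomorphy uniting that clade.
C7 (derived state 'yes') is unique to Epsilon (autapomorphy; uninformative for grouping).
C8 (derived state 'yes') is shared by all ingroup taxa — unites the whole ingroup.
Most parsimonious ingroup topology: (((((Alpha,Zeta),Beta),Epsilon),Eta),Gamma).
Changes per character on this tree: C1: 1; C2: 2; C3: 1; C4: 1; C5: 1; C6: 1; C7: 1; C8: 1.
Total = 9.

9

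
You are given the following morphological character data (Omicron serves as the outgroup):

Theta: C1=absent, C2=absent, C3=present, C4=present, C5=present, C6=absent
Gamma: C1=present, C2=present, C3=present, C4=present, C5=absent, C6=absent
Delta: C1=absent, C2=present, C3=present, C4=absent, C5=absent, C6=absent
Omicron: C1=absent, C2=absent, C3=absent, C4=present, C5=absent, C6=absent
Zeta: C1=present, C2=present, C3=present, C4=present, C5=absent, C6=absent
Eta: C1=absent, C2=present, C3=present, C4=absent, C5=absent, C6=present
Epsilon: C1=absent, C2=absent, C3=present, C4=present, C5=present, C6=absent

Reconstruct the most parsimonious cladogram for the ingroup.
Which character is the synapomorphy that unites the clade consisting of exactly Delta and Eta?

C4

Character polarity is set by the outgroup: the derived state is whichever differs from the outgroup's state, so for C4 the derived state is 'absent', and for the remaining characters it is 'present'.
Only Gamma and Zeta show the derived state 'present' for C1, supporting them as a clade.
Only Delta, Eta, Gamma, and Zeta show the derived state 'present' for C2, supporting them as a clade.
All ingroup taxa share the derived state 'present' for C3; it defines the ingroup but does not resolve relationships within it.
C4 (derived state 'absent') is shared by Delta and Eta — a synapomorphy uniting that clade.
C5: derived state 'present' in Epsilon and Theta only — synapomorphy for {Epsilon, Theta}.
C6 (derived state 'present') is unique to Eta (autapomorphy; uninformative for grouping).
Most parsimonious ingroup topology: ((Theta,Epsilon),((Delta,Eta),(Gamma,Zeta))).
The clade {Delta, Eta} is supported by C4: its derived state 'absent' occurs in exactly those taxa and in no other taxon (including the outgroup).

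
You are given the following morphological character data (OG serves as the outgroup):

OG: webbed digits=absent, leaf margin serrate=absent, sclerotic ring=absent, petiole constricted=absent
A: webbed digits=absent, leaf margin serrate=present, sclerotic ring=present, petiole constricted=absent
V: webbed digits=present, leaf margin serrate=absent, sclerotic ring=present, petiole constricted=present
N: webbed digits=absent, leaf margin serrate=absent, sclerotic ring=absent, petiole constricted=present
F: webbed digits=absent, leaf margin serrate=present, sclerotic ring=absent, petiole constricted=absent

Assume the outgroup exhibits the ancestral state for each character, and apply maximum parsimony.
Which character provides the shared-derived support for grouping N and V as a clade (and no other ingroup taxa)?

The outgroup has state 'absent' for every character, so 'present' is the derived state throughout.
webbed digits: derived state 'present' in V only — an autapomorphy, so it tells us nothing about relationships among taxa.
leaf margin serrate (derived state 'present') is shared by A and F — a synapomorphy uniting that clade.
sclerotic ring groups A and V, which is incompatible with the clades supported by the remaining characters; treating it as convergent (homoplasy) costs fewer steps than any alternative tree.
Only N and V show the derived state 'present' for petiole constricted, supporting them as a clade.
Most parsimonious ingroup topology: ((A,F),(V,N)).
The clade {N, V} is supported by petiole constricted: its derived state 'present' occurs in exactly those taxa and in no other taxon (including the outgroup).

petiole constricted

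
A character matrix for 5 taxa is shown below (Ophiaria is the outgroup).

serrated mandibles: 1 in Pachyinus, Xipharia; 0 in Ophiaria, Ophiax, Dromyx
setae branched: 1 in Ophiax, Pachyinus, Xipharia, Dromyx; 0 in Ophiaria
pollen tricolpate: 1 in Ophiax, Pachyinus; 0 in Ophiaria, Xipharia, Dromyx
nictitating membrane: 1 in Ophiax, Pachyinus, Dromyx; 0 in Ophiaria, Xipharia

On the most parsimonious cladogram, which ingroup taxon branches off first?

The outgroup has state '0' for every character, so '1' is the derived state throughout.
serrated mandibles (state '1') occurs in Pachyinus and Xipharia but conflicts with the nesting implied by the other characters — most parsimoniously interpreted as homoplasy.
setae branched (derived state '1') is shared by all ingroup taxa — unites the whole ingroup.
Only Ophiax and Pachyinus show the derived state '1' for pollen tricolpate, supporting them as a clade.
Only Dromyx, Ophiax, and Pachyinus show the derived state '1' for nictitating membrane, supporting them as a clade.
Most parsimonious ingroup topology: (((Ophiax,Pachyinus),Dromyx),Xipharia).
Xipharia is sister to the clade containing all other ingroup taxa, so it is the earliest-diverging (most basal) ingroup lineage.

Xipharia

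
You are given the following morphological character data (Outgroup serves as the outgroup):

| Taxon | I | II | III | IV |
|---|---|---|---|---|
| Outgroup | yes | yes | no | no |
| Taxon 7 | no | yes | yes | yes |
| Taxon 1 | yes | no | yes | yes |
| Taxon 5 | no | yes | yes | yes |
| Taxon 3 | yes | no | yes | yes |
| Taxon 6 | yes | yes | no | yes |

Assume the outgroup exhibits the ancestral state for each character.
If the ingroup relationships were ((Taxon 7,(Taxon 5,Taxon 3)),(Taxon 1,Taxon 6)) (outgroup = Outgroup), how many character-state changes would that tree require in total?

Map each character onto ((Taxon 7,(Taxon 5,Taxon 3)),(Taxon 1,Taxon 6)) (rooted by Outgroup) and count the minimum state changes it requires (Fitch parsimony):
I: 2; II: 2; III: 2; IV: 1.
Total tree length = 7.

7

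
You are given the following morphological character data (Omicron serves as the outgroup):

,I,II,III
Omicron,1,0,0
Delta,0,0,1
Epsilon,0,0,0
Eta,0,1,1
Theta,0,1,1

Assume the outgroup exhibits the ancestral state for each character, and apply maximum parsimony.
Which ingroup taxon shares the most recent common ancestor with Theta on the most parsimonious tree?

Character polarity is set by the outgroup: the derived state is whichever differs from the outgroup's state, so for I the derived state is '0', and for the remaining characters it is '1'.
I (derived state '0') is shared by all ingroup taxa — unites the whole ingroup.
Only Eta and Theta show the derived state '1' for II, supporting them as a clade.
III: derived state '1' in Delta, Eta, and Theta only — synapomorphy for {Delta, Eta, Theta}.
Most parsimonious ingroup topology: ((Delta,(Eta,Theta)),Epsilon).
Theta and Eta form a cherry on this tree, so they are sister taxa.

Eta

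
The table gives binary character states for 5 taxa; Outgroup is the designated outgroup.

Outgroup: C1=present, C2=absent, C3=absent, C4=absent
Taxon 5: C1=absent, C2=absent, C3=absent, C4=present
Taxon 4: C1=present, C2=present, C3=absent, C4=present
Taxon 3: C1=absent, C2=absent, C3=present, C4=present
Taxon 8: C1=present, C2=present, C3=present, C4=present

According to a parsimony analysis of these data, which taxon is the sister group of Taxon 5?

Taxon 3

Character polarity is set by the outgroup: the derived state is whichever differs from the outgroup's state, so for C1 the derived state is 'absent', and for the remaining characters it is 'present'.
C1: derived state 'absent' in Taxon 3 and Taxon 5 only — synapomorphy for {Taxon 3, Taxon 5}.
C2 (derived state 'present') is shared by Taxon 4 and Taxon 8 — a synapomorphy uniting that clade.
C3 (state 'present') occurs in Taxon 3 and Taxon 8 but conflicts with the nesting implied by the other characters — most parsimoniously interpreted as homoplasy.
C4 (derived state 'present') is shared by all ingroup taxa — unites the whole ingroup.
Most parsimonious ingroup topology: ((Taxon 5,Taxon 3),(Taxon 4,Taxon 8)).
Taxon 5 and Taxon 3 form a cherry on this tree, so they are sister taxa.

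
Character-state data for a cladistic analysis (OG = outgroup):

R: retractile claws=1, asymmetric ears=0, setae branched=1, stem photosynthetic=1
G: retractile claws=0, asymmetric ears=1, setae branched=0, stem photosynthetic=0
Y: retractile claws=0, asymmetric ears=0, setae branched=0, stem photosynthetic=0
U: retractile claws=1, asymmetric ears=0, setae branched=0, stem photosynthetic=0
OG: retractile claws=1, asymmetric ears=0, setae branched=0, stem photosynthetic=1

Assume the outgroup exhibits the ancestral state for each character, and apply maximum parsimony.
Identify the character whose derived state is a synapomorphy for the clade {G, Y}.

Character polarity is set by the outgroup: the derived state is whichever differs from the outgroup's state, so for retractile claws, stem photosynthetic the derived state is '0', and for the remaining characters it is '1'.
Only G and Y show the derived state '0' for retractile claws, supporting them as a clade.
asymmetric ears (derived state '1') is unique to G (autapomorphy; uninformative for grouping).
setae branched: derived state '1' in R only — an autapomorphy, so it tells us nothing about relationships among taxa.
stem photosynthetic: derived state '0' in G, U, and Y only — synapomorphy for {G, U, Y}.
Most parsimonious ingroup topology: (R,((G,Y),U)).
The clade {G, Y} is supported by retractile claws: its derived state '0' occurs in exactly those taxa and in no other taxon (including the outgroup).

retractile claws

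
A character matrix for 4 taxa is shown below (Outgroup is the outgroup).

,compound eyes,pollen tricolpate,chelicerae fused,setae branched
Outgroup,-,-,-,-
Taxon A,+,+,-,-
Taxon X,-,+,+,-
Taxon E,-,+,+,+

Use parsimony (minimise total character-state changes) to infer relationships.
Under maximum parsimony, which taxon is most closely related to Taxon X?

The outgroup has state '-' for every character, so '+' is the derived state throughout.
compound eyes (derived state '+') is unique to Taxon A (autapomorphy; uninformative for grouping).
pollen tricolpate (derived state '+') is shared by all ingroup taxa — unites the whole ingroup.
chelicerae fused (derived state '+') is shared by Taxon E and Taxon X — a synapomorphy uniting that clade.
setae branched: derived state '+' in Taxon E only — an autapomorphy, so it tells us nothing about relationships among taxa.
Most parsimonious ingroup topology: (Taxon A,(Taxon X,Taxon E)).
Taxon X and Taxon E form a cherry on this tree, so they are sister taxa.

Taxon E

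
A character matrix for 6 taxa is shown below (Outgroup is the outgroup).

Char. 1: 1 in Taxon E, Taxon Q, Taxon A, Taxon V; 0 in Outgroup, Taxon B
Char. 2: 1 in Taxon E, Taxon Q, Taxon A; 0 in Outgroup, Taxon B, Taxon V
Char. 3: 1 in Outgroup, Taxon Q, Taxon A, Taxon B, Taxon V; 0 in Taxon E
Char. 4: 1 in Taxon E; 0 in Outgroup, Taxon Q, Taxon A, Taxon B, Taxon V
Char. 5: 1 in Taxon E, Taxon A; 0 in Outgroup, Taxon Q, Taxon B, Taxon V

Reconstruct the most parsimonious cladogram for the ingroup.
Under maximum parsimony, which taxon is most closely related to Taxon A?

Character polarity is set by the outgroup: the derived state is whichever differs from the outgroup's state, so for Char. 3 the derived state is '0', and for the remaining characters it is '1'.
Char. 1: derived state '1' in Taxon A, Taxon E, Taxon Q, and Taxon V only — synapomorphy for {Taxon A, Taxon E, Taxon Q, Taxon V}.
Char. 2 (derived state '1') is shared by Taxon A, Taxon E, and Taxon Q — a synapomorphy uniting that clade.
Char. 3 (derived state '0') is unique to Taxon E (autapomorphy; uninformative for grouping).
Char. 4 (derived state '1') is unique to Taxon E (autapomorphy; uninformative for grouping).
Char. 5: derived state '1' in Taxon A and Taxon E only — synapomorphy for {Taxon A, Taxon E}.
Most parsimonious ingroup topology: ((((Taxon E,Taxon A),Taxon Q),Taxon V),Taxon B).
Taxon A and Taxon E form a cherry on this tree, so they are sister taxa.

Taxon E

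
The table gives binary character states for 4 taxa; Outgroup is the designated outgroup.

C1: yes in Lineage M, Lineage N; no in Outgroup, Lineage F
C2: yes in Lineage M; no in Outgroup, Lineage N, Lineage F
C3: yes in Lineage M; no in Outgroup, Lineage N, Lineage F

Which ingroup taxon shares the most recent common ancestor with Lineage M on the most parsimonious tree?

The outgroup has state 'no' for every character, so 'yes' is the derived state throughout.
Only Lineage M and Lineage N show the derived state 'yes' for C1, supporting them as a clade.
C2 (derived state 'yes') is unique to Lineage M (autapomorphy; uninformative for grouping).
C3 (derived state 'yes') is unique to Lineage M (autapomorphy; uninformative for grouping).
Most parsimonious ingroup topology: ((Lineage M,Lineage N),Lineage F).
Lineage M and Lineage N form a cherry on this tree, so they are sister taxa.

Lineage N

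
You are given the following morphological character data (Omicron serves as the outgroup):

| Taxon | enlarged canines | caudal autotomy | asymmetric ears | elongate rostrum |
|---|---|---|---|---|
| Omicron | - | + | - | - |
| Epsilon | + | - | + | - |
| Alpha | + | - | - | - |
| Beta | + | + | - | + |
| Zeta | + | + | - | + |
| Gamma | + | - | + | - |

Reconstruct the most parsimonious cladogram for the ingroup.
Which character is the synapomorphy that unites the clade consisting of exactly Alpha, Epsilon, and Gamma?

Character polarity is set by the outgroup: the derived state is whichever differs from the outgroup's state, so for caudal autotomy the derived state is '-', and for the remaining characters it is '+'.
All ingroup taxa share the derived state '+' for enlarged canines; it defines the ingroup but does not resolve relationships within it.
caudal autotomy (derived state '-') is shared by Alpha, Epsilon, and Gamma — a synapomorphy uniting that clade.
Only Epsilon and Gamma show the derived state '+' for asymmetric ears, supporting them as a clade.
Only Beta and Zeta show the derived state '+' for elongate rostrum, supporting them as a clade.
Most parsimonious ingroup topology: (((Epsilon,Gamma),Alpha),(Beta,Zeta)).
The clade {Alpha, Epsilon, Gamma} is supported by caudal autotomy: its derived state '-' occurs in exactly those taxa and in no other taxon (including the outgroup).

caudal autotomy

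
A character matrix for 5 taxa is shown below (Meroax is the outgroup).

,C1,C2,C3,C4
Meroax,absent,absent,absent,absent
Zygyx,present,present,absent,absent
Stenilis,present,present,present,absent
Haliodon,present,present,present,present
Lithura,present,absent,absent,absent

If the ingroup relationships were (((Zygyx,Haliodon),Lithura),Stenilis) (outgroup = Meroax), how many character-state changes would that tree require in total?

6

Map each character onto (((Zygyx,Haliodon),Lithura),Stenilis) (rooted by Meroax) and count the minimum state changes it requires (Fitch parsimony):
C1: 1; C2: 2; C3: 2; C4: 1.
Total tree length = 6.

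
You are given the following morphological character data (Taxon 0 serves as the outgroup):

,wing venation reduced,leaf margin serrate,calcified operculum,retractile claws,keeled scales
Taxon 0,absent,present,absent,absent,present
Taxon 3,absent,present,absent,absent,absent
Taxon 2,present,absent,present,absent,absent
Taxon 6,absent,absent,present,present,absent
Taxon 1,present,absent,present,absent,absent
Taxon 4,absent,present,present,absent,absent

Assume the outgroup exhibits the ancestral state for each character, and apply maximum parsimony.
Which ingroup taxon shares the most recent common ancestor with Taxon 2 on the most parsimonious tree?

Character polarity is set by the outgroup: the derived state is whichever differs from the outgroup's state, so for leaf margin serrate, keeled scales the derived state is 'absent', and for the remaining characters it is 'present'.
wing venation reduced: derived state 'present' in Taxon 1 and Taxon 2 only — synapomorphy for {Taxon 1, Taxon 2}.
leaf margin serrate: derived state 'absent' in Taxon 1, Taxon 2, and Taxon 6 only — synapomorphy for {Taxon 1, Taxon 2, Taxon 6}.
calcified operculum: derived state 'present' in Taxon 1, Taxon 2, Taxon 4, and Taxon 6 only — synapomorphy for {Taxon 1, Taxon 2, Taxon 4, Taxon 6}.
retractile claws (derived state 'present') is unique to Taxon 6 (autapomorphy; uninformative for grouping).
All ingroup taxa share the derived state 'absent' for keeled scales; it defines the ingroup but does not resolve relationships within it.
Most parsimonious ingroup topology: (Taxon 3,(((Taxon 2,Taxon 1),Taxon 6),Taxon 4)).
Taxon 2 and Taxon 1 form a cherry on this tree, so they are sister taxa.

Taxon 1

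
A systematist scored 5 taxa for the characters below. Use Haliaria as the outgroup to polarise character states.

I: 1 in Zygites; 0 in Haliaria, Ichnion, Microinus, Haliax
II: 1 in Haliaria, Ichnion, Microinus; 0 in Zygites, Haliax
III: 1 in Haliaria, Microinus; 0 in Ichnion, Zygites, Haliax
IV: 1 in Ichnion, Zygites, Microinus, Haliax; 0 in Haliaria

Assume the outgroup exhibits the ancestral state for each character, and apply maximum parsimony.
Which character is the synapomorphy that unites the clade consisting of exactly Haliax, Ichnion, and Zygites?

III

Character polarity is set by the outgroup: the derived state is whichever differs from the outgroup's state, so for II, III the derived state is '0', and for the remaining characters it is '1'.
I: derived state '1' in Zygites only — an autapomorphy, so it tells us nothing about relationships among taxa.
Only Haliax and Zygites show the derived state '0' for II, supporting them as a clade.
III: derived state '0' in Haliax, Ichnion, and Zygites only — synapomorphy for {Haliax, Ichnion, Zygites}.
All ingroup taxa share the derived state '1' for IV; it defines the ingroup but does not resolve relationships within it.
Most parsimonious ingroup topology: ((Ichnion,(Zygites,Haliax)),Microinus).
The clade {Haliax, Ichnion, Zygites} is supported by III: its derived state '0' occurs in exactly those taxa and in no other taxon (including the outgroup).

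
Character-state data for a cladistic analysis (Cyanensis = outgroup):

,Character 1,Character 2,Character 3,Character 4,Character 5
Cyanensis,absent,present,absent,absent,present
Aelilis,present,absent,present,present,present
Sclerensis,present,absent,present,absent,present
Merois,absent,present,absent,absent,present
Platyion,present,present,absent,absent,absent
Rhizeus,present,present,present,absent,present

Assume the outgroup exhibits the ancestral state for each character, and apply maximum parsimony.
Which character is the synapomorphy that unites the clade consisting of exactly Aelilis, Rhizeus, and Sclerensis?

Character polarity is set by the outgroup: the derived state is whichever differs from the outgroup's state, so for Character 2, Character 5 the derived state is 'absent', and for the remaining characters it is 'present'.
Only Aelilis, Platyion, Rhizeus, and Sclerensis show the derived state 'present' for Character 1, supporting them as a clade.
Only Aelilis and Sclerensis show the derived state 'absent' for Character 2, supporting them as a clade.
Character 3 (derived state 'present') is shared by Aelilis, Rhizeus, and Sclerensis — a synapomorphy uniting that clade.
Character 4: derived state 'present' in Aelilis only — an autapomorphy, so it tells us nothing about relationships among taxa.
Character 5: derived state 'absent' in Platyion only — an autapomorphy, so it tells us nothing about relationships among taxa.
Most parsimonious ingroup topology: ((((Aelilis,Sclerensis),Rhizeus),Platyion),Merois).
The clade {Aelilis, Rhizeus, Sclerensis} is supported by Character 3: its derived state 'present' occurs in exactly those taxa and in no other taxon (including the outgroup).

Character 3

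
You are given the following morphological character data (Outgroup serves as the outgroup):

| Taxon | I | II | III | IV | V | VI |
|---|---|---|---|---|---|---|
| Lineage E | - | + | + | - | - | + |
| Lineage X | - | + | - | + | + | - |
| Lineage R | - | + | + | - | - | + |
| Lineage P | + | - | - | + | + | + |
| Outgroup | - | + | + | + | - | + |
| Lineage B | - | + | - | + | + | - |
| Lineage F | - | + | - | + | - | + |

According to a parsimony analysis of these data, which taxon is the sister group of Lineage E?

Character polarity is set by the outgroup: the derived state is whichever differs from the outgroup's state, so for II, III, IV, VI the derived state is '-', and for the remaining characters it is '+'.
I (derived state '+') is unique to Lineage P (autapomorphy; uninformative for grouping).
II (derived state '-') is unique to Lineage P (autapomorphy; uninformative for grouping).
III: derived state '-' in Lineage B, Lineage F, Lineage P, and Lineage X only — synapomorphy for {Lineage B, Lineage F, Lineage P, Lineage X}.
IV: derived state '-' in Lineage E and Lineage R only — synapomorphy for {Lineage E, Lineage R}.
V (derived state '+') is shared by Lineage B, Lineage P, and Lineage X — a synapomorphy uniting that clade.
VI: derived state '-' in Lineage B and Lineage X only — synapomorphy for {Lineage B, Lineage X}.
Most parsimonious ingroup topology: ((((Lineage X,Lineage B),Lineage P),Lineage F),(Lineage E,Lineage R)).
Lineage E and Lineage R form a cherry on this tree, so they are sister taxa.

Lineage R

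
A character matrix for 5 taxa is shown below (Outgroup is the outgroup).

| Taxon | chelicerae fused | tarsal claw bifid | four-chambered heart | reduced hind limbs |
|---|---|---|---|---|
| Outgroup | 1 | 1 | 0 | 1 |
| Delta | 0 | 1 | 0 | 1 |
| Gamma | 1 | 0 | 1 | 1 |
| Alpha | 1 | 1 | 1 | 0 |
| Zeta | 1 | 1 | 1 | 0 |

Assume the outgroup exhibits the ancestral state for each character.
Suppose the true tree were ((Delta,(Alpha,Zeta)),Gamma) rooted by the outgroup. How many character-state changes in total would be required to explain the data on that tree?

Map each character onto ((Delta,(Alpha,Zeta)),Gamma) (rooted by Outgroup) and count the minimum state changes it requires (Fitch parsimony):
chelicerae fused: 1; tarsal claw bifid: 1; four-chambered heart: 2; reduced hind limbs: 1.
Total tree length = 5.

5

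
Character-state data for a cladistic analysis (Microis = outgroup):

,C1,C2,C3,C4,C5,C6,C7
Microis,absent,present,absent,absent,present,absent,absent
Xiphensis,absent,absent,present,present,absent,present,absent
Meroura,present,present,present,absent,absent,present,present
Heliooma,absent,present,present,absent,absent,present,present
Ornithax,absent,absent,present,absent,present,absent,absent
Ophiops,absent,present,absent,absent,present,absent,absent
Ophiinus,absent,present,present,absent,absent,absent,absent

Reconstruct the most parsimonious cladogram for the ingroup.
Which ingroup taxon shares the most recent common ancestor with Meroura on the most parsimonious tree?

Heliooma

Character polarity is set by the outgroup: the derived state is whichever differs from the outgroup's state, so for C2, C5 the derived state is 'absent', and for the remaining characters it is 'present'.
C1 (derived state 'present') is unique to Meroura (autapomorphy; uninformative for grouping).
C2 (state 'absent') occurs in Ornithax and Xiphensis but conflicts with the nesting implied by the other characters — most parsimoniously interpreted as homoplasy.
C3 (derived state 'present') is shared by Heliooma, Meroura, Ophiinus, Ornithax, and Xiphensis — a synapomorphy uniting that clade.
C4 (derived state 'present') is unique to Xiphensis (autapomorphy; uninformative for grouping).
Only Heliooma, Meroura, Ophiinus, and Xiphensis show the derived state 'absent' for C5, supporting them as a clade.
Only Heliooma, Meroura, and Xiphensis show the derived state 'present' for C6, supporting them as a clade.
C7: derived state 'present' in Heliooma and Meroura only — synapomorphy for {Heliooma, Meroura}.
Most parsimonious ingroup topology: ((((Xiphensis,(Meroura,Heliooma)),Ophiinus),Ornithax),Ophiops).
Meroura and Heliooma form a cherry on this tree, so they are sister taxa.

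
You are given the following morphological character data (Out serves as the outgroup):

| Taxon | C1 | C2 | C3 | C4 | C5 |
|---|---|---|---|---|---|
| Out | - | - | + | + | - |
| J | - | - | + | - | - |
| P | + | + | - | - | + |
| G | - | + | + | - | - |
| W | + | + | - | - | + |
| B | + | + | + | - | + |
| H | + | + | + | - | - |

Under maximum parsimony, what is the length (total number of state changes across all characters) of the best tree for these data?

Character polarity is set by the outgroup: the derived state is whichever differs from the outgroup's state, so for C3, C4 the derived state is '-', and for the remaining characters it is '+'.
C1: derived state '+' in B, H, P, and W only — synapomorphy for {B, H, P, W}.
Only B, G, H, P, and W show the derived state '+' for C2, supporting them as a clade.
Only P and W show the derived state '-' for C3, supporting them as a clade.
C4 (derived state '-') is shared by all ingroup taxa — unites the whole ingroup.
C5: derived state '+' in B, P, and W only — synapomorphy for {B, P, W}.
Most parsimonious ingroup topology: (J,((((P,W),B),H),G)).
Changes per character on this tree: C1: 1; C2: 1; C3: 1; C4: 1; C5: 1.
Total = 5.

5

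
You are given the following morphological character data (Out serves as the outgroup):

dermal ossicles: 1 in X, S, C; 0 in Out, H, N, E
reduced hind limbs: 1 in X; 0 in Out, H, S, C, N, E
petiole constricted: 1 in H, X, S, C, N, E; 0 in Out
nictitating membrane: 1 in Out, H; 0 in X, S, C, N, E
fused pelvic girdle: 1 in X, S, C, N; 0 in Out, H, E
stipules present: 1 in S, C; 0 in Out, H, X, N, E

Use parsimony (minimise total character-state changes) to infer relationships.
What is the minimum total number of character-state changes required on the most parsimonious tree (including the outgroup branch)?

6

Character polarity is set by the outgroup: the derived state is whichever differs from the outgroup's state, so for nictitating membrane the derived state is '0', and for the remaining characters it is '1'.
dermal ossicles: derived state '1' in C, S, and X only — synapomorphy for {C, S, X}.
reduced hind limbs: derived state '1' in X only — an autapomorphy, so it tells us nothing about relationships among taxa.
petiole constricted (derived state '1') is shared by all ingroup taxa — unites the whole ingroup.
nictitating membrane (derived state '0') is shared by C, E, N, S, and X — a synapomorphy uniting that clade.
fused pelvic girdle (derived state '1') is shared by C, N, S, and X — a synapomorphy uniting that clade.
Only C and S show the derived state '1' for stipules present, supporting them as a clade.
Most parsimonious ingroup topology: (H,(((X,(S,C)),N),E)).
Changes per character on this tree: dermal ossicles: 1; reduced hind limbs: 1; petiole constricted: 1; nictitating membrane: 1; fused pelvic girdle: 1; stipules present: 1.
Total = 6.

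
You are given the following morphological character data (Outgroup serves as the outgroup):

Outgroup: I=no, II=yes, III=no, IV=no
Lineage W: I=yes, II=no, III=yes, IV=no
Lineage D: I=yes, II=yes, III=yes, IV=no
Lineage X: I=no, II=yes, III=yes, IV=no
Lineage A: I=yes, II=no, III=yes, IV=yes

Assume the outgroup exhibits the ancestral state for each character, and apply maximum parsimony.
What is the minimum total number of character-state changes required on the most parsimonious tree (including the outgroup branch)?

4

Character polarity is set by the outgroup: the derived state is whichever differs from the outgroup's state, so for II the derived state is 'no', and for the remaining characters it is 'yes'.
Only Lineage A, Lineage D, and Lineage W show the derived state 'yes' for I, supporting them as a clade.
II: derived state 'no' in Lineage A and Lineage W only — synapomorphy for {Lineage A, Lineage W}.
III (derived state 'yes') is shared by all ingroup taxa — unites the whole ingroup.
IV (derived state 'yes') is unique to Lineage A (autapomorphy; uninformative for grouping).
Most parsimonious ingroup topology: (((Lineage W,Lineage A),Lineage D),Lineage X).
Changes per character on this tree: I: 1; II: 1; III: 1; IV: 1.
Total = 4.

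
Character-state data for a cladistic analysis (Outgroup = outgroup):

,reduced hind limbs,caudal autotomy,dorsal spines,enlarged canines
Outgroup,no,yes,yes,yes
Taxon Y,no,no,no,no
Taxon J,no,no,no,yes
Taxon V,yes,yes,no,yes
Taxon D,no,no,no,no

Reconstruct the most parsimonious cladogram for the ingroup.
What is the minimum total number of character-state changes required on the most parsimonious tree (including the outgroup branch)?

4

Character polarity is set by the outgroup: the derived state is whichever differs from the outgroup's state, so for caudal autotomy, dorsal spines, enlarged canines the derived state is 'no', and for the remaining characters it is 'yes'.
reduced hind limbs (derived state 'yes') is unique to Taxon V (autapomorphy; uninformative for grouping).
Only Taxon D, Taxon J, and Taxon Y show the derived state 'no' for caudal autotomy, supporting them as a clade.
dorsal spines (derived state 'no') is shared by all ingroup taxa — unites the whole ingroup.
Only Taxon D and Taxon Y show the derived state 'no' for enlarged canines, supporting them as a clade.
Most parsimonious ingroup topology: (((Taxon Y,Taxon D),Taxon J),Taxon V).
Changes per character on this tree: reduced hind limbs: 1; caudal autotomy: 1; dorsal spines: 1; enlarged canines: 1.
Total = 4.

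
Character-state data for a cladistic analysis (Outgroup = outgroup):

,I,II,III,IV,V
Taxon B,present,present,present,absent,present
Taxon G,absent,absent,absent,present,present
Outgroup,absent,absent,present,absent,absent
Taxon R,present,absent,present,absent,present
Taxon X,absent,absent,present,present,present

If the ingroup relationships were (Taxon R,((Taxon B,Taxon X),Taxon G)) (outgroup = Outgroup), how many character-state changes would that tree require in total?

Map each character onto (Taxon R,((Taxon B,Taxon X),Taxon G)) (rooted by Outgroup) and count the minimum state changes it requires (Fitch parsimony):
I: 2; II: 1; III: 1; IV: 2; V: 1.
Total tree length = 7.

7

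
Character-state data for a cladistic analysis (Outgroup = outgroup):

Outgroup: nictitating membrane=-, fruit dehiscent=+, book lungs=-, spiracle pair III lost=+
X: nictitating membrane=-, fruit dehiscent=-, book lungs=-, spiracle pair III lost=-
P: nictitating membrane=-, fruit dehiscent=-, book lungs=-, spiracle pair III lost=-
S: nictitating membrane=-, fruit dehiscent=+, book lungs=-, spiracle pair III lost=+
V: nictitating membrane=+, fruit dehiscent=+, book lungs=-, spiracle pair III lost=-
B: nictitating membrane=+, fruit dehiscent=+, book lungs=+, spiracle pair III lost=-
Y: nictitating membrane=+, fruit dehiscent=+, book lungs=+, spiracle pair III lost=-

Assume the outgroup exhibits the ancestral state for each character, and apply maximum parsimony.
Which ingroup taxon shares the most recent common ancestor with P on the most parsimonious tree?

X

Character polarity is set by the outgroup: the derived state is whichever differs from the outgroup's state, so for fruit dehiscent, spiracle pair III lost the derived state is '-', and for the remaining characters it is '+'.
nictitating membrane: derived state '+' in B, V, and Y only — synapomorphy for {B, V, Y}.
Only P and X show the derived state '-' for fruit dehiscent, supporting them as a clade.
Only B and Y show the derived state '+' for book lungs, supporting them as a clade.
spiracle pair III lost: derived state '-' in B, P, V, X, and Y only — synapomorphy for {B, P, V, X, Y}.
Most parsimonious ingroup topology: (((X,P),(V,(B,Y))),S).
P and X form a cherry on this tree, so they are sister taxa.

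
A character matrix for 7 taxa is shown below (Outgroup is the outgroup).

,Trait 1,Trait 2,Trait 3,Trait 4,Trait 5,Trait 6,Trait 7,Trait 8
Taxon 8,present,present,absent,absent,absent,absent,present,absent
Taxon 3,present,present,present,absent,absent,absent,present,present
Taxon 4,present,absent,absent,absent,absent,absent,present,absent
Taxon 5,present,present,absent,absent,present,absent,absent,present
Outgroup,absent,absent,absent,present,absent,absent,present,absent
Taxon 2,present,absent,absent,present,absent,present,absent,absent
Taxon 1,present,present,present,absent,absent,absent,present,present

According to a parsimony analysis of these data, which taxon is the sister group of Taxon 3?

Character polarity is set by the outgroup: the derived state is whichever differs from the outgroup's state, so for Trait 4, Trait 7 the derived state is 'absent', and for the remaining characters it is 'present'.
Trait 1 (derived state 'present') is shared by all ingroup taxa — unites the whole ingroup.
Trait 2 (derived state 'present') is shared by Taxon 1, Taxon 3, Taxon 5, and Taxon 8 — a synapomorphy uniting that clade.
Only Taxon 1 and Taxon 3 show the derived state 'present' for Trait 3, supporting them as a clade.
Only Taxon 1, Taxon 3, Taxon 4, Taxon 5, and Taxon 8 show the derived state 'absent' for Trait 4, supporting them as a clade.
Trait 5 (derived state 'present') is unique to Taxon 5 (autapomorphy; uninformative for grouping).
Trait 6: derived state 'present' in Taxon 2 only — an autapomorphy, so it tells us nothing about relationships among taxa.
Trait 7 (state 'absent') occurs in Taxon 2 and Taxon 5 but conflicts with the nesting implied by the other characters — most parsimoniously interpreted as homoplasy.
Only Taxon 1, Taxon 3, and Taxon 5 show the derived state 'present' for Trait 8, supporting them as a clade.
Most parsimonious ingroup topology: ((((Taxon 5,(Taxon 1,Taxon 3)),Taxon 8),Taxon 4),Taxon 2).
Taxon 3 and Taxon 1 form a cherry on this tree, so they are sister taxa.

Taxon 1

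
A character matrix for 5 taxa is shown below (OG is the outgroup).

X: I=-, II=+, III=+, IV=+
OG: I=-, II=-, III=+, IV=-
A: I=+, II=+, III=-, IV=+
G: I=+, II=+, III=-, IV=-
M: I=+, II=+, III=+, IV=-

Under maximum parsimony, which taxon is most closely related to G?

Character polarity is set by the outgroup: the derived state is whichever differs from the outgroup's state, so for III the derived state is '-', and for the remaining characters it is '+'.
I: derived state '+' in A, G, and M only — synapomorphy for {A, G, M}.
II (derived state '+') is shared by all ingroup taxa — unites the whole ingroup.
Only A and G show the derived state '-' for III, supporting them as a clade.
IV groups A and X, which is incompatible with the clades supported by the remaining characters; treating it as convergent (homoplasy) costs fewer steps than any alternative tree.
Most parsimonious ingroup topology: (X,((G,A),M)).
G and A form a cherry on this tree, so they are sister taxa.

A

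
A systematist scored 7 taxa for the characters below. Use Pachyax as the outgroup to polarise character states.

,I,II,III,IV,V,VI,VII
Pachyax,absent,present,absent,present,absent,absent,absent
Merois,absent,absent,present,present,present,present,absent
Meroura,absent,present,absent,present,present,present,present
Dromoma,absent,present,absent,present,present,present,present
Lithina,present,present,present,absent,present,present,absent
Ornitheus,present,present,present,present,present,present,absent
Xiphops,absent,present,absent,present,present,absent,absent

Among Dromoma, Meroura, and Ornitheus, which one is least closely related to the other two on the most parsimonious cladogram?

Character polarity is set by the outgroup: the derived state is whichever differs from the outgroup's state, so for II, IV the derived state is 'absent', and for the remaining characters it is 'present'.
I: derived state 'present' in Lithina and Ornitheus only — synapomorphy for {Lithina, Ornitheus}.
II (derived state 'absent') is unique to Merois (autapomorphy; uninformative for grouping).
III (derived state 'present') is shared by Lithina, Merois, and Ornitheus — a synapomorphy uniting that clade.
IV: derived state 'absent' in Lithina only — an autapomorphy, so it tells us nothing about relationships among taxa.
V (derived state 'present') is shared by all ingroup taxa — unites the whole ingroup.
VI: derived state 'present' in Dromoma, Lithina, Merois, Meroura, and Ornitheus only — synapomorphy for {Dromoma, Lithina, Merois, Meroura, Ornitheus}.
VII (derived state 'present') is shared by Dromoma and Meroura — a synapomorphy uniting that clade.
Most parsimonious ingroup topology: (((Merois,(Lithina,Ornitheus)),(Meroura,Dromoma)),Xiphops).
Dromoma and Meroura share a more recent common ancestor with each other than either does with Ornitheus, so Ornitheus is the least closely related of the three.

Ornitheus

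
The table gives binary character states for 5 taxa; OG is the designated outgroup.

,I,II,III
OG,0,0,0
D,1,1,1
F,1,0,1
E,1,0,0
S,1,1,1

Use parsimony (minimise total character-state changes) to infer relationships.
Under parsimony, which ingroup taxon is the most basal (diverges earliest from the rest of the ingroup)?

The outgroup has state '0' for every character, so '1' is the derived state throughout.
All ingroup taxa share the derived state '1' for I; it defines the ingroup but does not resolve relationships within it.
II: derived state '1' in D and S only — synapomorphy for {D, S}.
III: derived state '1' in D, F, and S only — synapomorphy for {D, F, S}.
Most parsimonious ingroup topology: (((D,S),F),E).
E is sister to the clade containing all other ingroup taxa, so it is the earliest-diverging (most basal) ingroup lineage.

E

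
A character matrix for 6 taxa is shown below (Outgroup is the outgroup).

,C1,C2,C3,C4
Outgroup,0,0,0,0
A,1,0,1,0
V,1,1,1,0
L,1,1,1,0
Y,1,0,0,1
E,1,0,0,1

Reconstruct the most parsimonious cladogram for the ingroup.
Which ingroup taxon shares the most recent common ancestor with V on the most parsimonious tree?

The outgroup has state '0' for every character, so '1' is the derived state throughout.
C1 (derived state '1') is shared by all ingroup taxa — unites the whole ingroup.
Only L and V show the derived state '1' for C2, supporting them as a clade.
C3: derived state '1' in A, L, and V only — synapomorphy for {A, L, V}.
C4 (derived state '1') is shared by E and Y — a synapomorphy uniting that clade.
Most parsimonious ingroup topology: ((A,(V,L)),(Y,E)).
V and L form a cherry on this tree, so they are sister taxa.

L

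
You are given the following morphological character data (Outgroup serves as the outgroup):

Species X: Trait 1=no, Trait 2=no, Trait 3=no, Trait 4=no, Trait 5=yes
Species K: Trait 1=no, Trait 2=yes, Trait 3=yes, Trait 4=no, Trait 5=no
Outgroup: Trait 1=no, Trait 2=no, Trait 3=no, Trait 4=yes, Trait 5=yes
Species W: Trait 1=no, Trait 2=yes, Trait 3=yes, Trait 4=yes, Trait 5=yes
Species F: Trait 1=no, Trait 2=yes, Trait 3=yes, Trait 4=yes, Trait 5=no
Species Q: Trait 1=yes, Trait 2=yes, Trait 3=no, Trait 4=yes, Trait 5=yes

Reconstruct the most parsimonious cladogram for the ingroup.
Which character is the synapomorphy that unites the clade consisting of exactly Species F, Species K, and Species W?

Trait 3

Character polarity is set by the outgroup: the derived state is whichever differs from the outgroup's state, so for Trait 4, Trait 5 the derived state is 'no', and for the remaining characters it is 'yes'.
Trait 1 (derived state 'yes') is unique to Species Q (autapomorphy; uninformative for grouping).
Only Species F, Species K, Species Q, and Species W show the derived state 'yes' for Trait 2, supporting them as a clade.
Trait 3: derived state 'yes' in Species F, Species K, and Species W only — synapomorphy for {Species F, Species K, Species W}.
Trait 4 groups Species K and Species X, which is incompatible with the clades supported by the remaining characters; treating it as convergent (homoplasy) costs fewer steps than any alternative tree.
Only Species F and Species K show the derived state 'no' for Trait 5, supporting them as a clade.
Most parsimonious ingroup topology: ((((Species K,Species F),Species W),Species Q),Species X).
The clade {Species F, Species K, Species W} is supported by Trait 3: its derived state 'yes' occurs in exactly those taxa and in no other taxon (including the outgroup).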